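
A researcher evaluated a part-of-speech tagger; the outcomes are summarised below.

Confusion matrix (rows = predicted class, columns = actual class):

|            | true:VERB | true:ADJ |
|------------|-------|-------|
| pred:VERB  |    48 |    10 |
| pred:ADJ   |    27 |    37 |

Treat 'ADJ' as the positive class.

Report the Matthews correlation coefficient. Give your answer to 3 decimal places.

MCC = (TP·TN − FP·FN) / √((TP+FP)(TP+FN)(TN+FP)(TN+FN))
Numerator = 37·48 − 27·10 = 1506
Denominator = √(64·47·75·58) = √13084800 = 3617.2918
MCC = 1506 / 3617.2918 = 0.416

0.416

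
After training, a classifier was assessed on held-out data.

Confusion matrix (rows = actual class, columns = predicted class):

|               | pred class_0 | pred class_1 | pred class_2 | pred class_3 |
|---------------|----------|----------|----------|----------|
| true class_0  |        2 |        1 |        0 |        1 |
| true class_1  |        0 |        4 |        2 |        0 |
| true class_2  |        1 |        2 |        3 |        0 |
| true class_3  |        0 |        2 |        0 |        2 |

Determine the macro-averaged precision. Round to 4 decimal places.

0.5944

Per-class precision (TP/(TP+FP)):
  class_0: TP=2, FP=0+1+0=1 → 2/3 = 0.66667
  class_1: TP=4, FP=1+2+2=5 → 4/9 = 0.44444
  class_2: TP=3, FP=0+2+0=2 → 3/5 = 0.60000
  class_3: TP=2, FP=1+0+0=1 → 2/3 = 0.66667
Macro-precision = mean = (0.66667 + 0.44444 + 0.60000 + 0.66667) / 4 = 0.5944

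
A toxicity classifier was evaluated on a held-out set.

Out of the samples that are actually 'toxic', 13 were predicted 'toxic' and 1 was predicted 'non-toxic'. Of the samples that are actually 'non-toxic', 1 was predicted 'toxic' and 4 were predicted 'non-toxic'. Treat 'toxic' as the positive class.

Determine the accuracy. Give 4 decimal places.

Accuracy = (TP+TN)/N = (13+4)/19 = 0.8947

0.8947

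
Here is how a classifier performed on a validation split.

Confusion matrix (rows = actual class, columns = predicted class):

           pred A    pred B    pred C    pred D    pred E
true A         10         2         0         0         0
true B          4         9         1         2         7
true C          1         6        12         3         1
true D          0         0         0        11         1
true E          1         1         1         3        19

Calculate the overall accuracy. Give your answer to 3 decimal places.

Accuracy = trace / total = (10+9+12+11+19=61) / 95 = 61/95 = 0.642

0.642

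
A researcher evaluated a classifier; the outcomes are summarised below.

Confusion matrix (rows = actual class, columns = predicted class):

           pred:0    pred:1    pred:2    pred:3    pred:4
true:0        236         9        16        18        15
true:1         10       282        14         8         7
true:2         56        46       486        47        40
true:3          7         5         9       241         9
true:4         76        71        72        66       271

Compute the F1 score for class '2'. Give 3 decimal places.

0.764

F1 score = 2·TP/(2·TP+FP+FN).
2: TP=486, FP=16+14+9+72=111, FN=56+46+47+40=189 → 972/1272 = 0.7642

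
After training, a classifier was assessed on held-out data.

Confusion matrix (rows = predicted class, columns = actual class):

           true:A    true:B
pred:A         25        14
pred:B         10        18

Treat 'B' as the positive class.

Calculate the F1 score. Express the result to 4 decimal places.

0.6000

Precision = TP/(TP+FP) = 18/28 = 0.6429
Recall = TP/(TP+FN) = 18/32 = 0.5625
F1 = 2·TP/(2·TP+FP+FN) = 36/60 = 0.6000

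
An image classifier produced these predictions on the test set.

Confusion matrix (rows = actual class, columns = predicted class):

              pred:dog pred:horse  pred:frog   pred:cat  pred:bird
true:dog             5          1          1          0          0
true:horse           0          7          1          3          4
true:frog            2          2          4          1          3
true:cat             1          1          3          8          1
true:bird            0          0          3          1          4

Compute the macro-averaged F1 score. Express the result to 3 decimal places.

0.506

Per-class F1 score (2·TP/(2·TP+FP+FN)):
  dog: TP=5, FP=0+2+1+0=3, FN=1+1+0+0=2 → 10/15 = 0.6667
  horse: TP=7, FP=1+2+1+0=4, FN=0+1+3+4=8 → 14/26 = 0.5385
  frog: TP=4, FP=1+1+3+3=8, FN=2+2+1+3=8 → 8/24 = 0.3333
  cat: TP=8, FP=0+3+1+1=5, FN=1+1+3+1=6 → 16/27 = 0.5926
  bird: TP=4, FP=0+4+3+1=8, FN=0+0+3+1=4 → 8/20 = 0.4000
Macro-F1 score = mean = (0.6667 + 0.5385 + 0.3333 + 0.5926 + 0.4000) / 5 = 0.506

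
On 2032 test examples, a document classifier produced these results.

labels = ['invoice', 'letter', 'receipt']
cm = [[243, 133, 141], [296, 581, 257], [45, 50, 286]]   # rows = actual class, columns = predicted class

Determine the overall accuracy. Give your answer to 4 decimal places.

0.5463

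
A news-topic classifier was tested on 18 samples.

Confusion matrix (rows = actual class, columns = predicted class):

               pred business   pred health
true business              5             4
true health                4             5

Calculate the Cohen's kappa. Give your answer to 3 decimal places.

Observed agreement pₒ = trace/N = 10/18 = 0.5556
Expected agreement pₑ = Σ (rowᵢ·colᵢ)/N² = (9·9 + 9·9)/18² = 0.5000
κ = (pₒ − pₑ)/(1 − pₑ) = (0.5556 − 0.5000)/(1 − 0.5000) = 0.111

0.111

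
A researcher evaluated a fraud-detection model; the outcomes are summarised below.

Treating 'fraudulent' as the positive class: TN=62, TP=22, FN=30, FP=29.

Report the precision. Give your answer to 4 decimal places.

0.4314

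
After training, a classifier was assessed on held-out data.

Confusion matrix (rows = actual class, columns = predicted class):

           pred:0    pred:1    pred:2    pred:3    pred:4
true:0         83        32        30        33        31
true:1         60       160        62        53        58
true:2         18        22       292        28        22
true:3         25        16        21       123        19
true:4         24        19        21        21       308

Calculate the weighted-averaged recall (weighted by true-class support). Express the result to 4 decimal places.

0.6110

Per-class recall (TP/(TP+FN)):
  0: TP=83, FN=32+30+33+31=126 → 83/209 = 0.39713
  1: TP=160, FN=60+62+53+58=233 → 160/393 = 0.40712
  2: TP=292, FN=18+22+28+22=90 → 292/382 = 0.76440
  3: TP=123, FN=25+16+21+19=81 → 123/204 = 0.60294
  4: TP=308, FN=24+19+21+21=85 → 308/393 = 0.78372
Weighted-recall = Σ (supportᵢ/N)·recallᵢ with N=1581: (209/1581)·0.39713 + (393/1581)·0.40712 + (382/1581)·0.76440 + (204/1581)·0.60294 + (393/1581)·0.78372 = 0.6110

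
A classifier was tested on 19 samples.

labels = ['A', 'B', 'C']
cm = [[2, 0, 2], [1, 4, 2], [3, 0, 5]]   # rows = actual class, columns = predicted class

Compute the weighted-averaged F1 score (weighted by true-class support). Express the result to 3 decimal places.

0.600

Per-class F1 score (2·TP/(2·TP+FP+FN)):
  A: TP=2, FP=1+3=4, FN=0+2=2 → 4/10 = 0.4000
  B: TP=4, FP=0+0=0, FN=1+2=3 → 8/11 = 0.7273
  C: TP=5, FP=2+2=4, FN=3+0=3 → 10/17 = 0.5882
Weighted-F1 score = Σ (supportᵢ/N)·F1 scoreᵢ with N=19: (4/19)·0.4000 + (7/19)·0.7273 + (8/19)·0.5882 = 0.600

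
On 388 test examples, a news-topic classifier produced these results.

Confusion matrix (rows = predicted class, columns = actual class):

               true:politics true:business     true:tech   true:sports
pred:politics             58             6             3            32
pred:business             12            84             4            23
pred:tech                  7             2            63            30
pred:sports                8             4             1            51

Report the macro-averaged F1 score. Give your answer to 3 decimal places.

0.659

Per-class F1 score (2·TP/(2·TP+FP+FN)):
  politics: TP=58, FP=6+3+32=41, FN=12+7+8=27 → 116/184 = 0.6304
  business: TP=84, FP=12+4+23=39, FN=6+2+4=12 → 168/219 = 0.7671
  tech: TP=63, FP=7+2+30=39, FN=3+4+1=8 → 126/173 = 0.7283
  sports: TP=51, FP=8+4+1=13, FN=32+23+30=85 → 102/200 = 0.5100
Macro-F1 score = mean = (0.6304 + 0.7671 + 0.7283 + 0.5100) / 4 = 0.659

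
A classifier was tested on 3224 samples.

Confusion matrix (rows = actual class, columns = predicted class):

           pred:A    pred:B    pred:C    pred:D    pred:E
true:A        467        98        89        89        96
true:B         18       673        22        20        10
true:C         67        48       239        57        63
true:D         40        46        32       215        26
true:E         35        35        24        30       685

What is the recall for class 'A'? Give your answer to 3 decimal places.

0.557

Treat 'A' as positive and all other classes as negative.
recall = TP/(TP+FN).
A: TP=467, FN=98+89+89+96=372 → 467/839 = 0.5566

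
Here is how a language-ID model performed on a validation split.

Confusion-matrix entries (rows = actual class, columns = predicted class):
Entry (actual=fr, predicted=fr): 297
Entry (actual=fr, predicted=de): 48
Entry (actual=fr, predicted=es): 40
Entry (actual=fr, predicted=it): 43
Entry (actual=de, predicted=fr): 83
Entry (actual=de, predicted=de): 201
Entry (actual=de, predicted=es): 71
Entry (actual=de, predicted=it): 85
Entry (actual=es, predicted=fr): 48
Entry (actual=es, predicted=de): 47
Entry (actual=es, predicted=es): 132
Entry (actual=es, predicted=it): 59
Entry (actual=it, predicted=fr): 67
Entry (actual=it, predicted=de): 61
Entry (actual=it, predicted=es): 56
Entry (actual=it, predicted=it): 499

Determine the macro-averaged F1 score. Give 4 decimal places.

0.5821

Per-class F1 score (2·TP/(2·TP+FP+FN)):
  fr: TP=297, FP=83+48+67=198, FN=48+40+43=131 → 594/923 = 0.64355
  de: TP=201, FP=48+47+61=156, FN=83+71+85=239 → 402/797 = 0.50439
  es: TP=132, FP=40+71+56=167, FN=48+47+59=154 → 264/585 = 0.45128
  it: TP=499, FP=43+85+59=187, FN=67+61+56=184 → 998/1369 = 0.72900
Macro-F1 score = mean = (0.64355 + 0.50439 + 0.45128 + 0.72900) / 4 = 0.5821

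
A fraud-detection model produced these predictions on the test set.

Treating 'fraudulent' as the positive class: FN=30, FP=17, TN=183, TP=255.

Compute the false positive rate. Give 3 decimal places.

0.085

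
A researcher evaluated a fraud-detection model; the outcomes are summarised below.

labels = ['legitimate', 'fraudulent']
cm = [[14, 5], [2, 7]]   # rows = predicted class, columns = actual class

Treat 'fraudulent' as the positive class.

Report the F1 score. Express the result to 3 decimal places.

0.667

Precision = TP/(TP+FP) = 7/9 = 0.7778
Recall = TP/(TP+FN) = 7/12 = 0.5833
F1 = 2·TP/(2·TP+FP+FN) = 14/21 = 0.667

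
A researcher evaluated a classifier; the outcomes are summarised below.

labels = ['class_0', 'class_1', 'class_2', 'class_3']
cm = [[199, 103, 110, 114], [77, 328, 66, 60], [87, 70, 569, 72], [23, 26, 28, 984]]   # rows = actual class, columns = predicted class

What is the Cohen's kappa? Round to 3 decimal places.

Observed agreement pₒ = trace/N = 2080/2916 = 0.7133
Expected agreement pₑ = Σ (rowᵢ·colᵢ)/N² = (526·386 + 531·527 + 798·773 + 1061·1230)/2916² = 0.2828
κ = (pₒ − pₑ)/(1 − pₑ) = (0.7133 − 0.2828)/(1 − 0.2828) = 0.600

0.600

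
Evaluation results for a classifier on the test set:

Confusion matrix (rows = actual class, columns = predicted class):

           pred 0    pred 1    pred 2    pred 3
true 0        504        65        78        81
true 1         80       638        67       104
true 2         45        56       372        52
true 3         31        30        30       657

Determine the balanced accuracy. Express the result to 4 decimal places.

Balanced accuracy = mean of per-class recall.
  0: recall = 504/728 = 0.69231
  1: recall = 638/889 = 0.71766
  2: recall = 372/525 = 0.70857
  3: recall = 657/748 = 0.87834
Mean = (0.69231 + 0.71766 + 0.70857 + 0.87834) / 4 = 0.7492

0.7492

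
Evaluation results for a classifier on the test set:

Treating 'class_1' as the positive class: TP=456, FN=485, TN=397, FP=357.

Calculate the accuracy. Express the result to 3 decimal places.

Accuracy = (TP+TN)/N = (456+397)/1695 = 0.503

0.503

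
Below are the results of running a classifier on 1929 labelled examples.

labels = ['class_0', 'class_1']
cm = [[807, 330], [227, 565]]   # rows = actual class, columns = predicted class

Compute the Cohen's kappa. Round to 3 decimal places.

0.415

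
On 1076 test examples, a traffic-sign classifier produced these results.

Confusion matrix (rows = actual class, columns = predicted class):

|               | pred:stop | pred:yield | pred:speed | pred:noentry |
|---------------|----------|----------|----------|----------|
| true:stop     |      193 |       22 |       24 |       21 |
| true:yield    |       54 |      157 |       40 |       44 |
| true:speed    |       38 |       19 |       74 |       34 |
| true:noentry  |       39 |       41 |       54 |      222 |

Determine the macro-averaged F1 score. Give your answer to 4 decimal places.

0.5798

Per-class F1 score (2·TP/(2·TP+FP+FN)):
  stop: TP=193, FP=54+38+39=131, FN=22+24+21=67 → 386/584 = 0.66096
  yield: TP=157, FP=22+19+41=82, FN=54+40+44=138 → 314/534 = 0.58801
  speed: TP=74, FP=24+40+54=118, FN=38+19+34=91 → 148/357 = 0.41457
  noentry: TP=222, FP=21+44+34=99, FN=39+41+54=134 → 444/677 = 0.65583
Macro-F1 score = mean = (0.66096 + 0.58801 + 0.41457 + 0.65583) / 4 = 0.5798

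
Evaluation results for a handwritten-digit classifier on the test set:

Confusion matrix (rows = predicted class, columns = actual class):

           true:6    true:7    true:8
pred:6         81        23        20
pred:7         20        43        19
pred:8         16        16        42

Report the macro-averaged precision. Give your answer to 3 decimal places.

Per-class precision (TP/(TP+FP)):
  6: TP=81, FP=23+20=43 → 81/124 = 0.6532
  7: TP=43, FP=20+19=39 → 43/82 = 0.5244
  8: TP=42, FP=16+16=32 → 42/74 = 0.5676
Macro-precision = mean = (0.6532 + 0.5244 + 0.5676) / 3 = 0.582

0.582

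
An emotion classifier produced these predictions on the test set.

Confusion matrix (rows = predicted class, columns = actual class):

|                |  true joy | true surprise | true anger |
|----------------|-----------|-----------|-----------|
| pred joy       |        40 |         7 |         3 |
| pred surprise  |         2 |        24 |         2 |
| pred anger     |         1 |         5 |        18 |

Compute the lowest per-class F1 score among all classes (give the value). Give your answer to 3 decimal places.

0.750

Per-class F1 score (2·TP/(2·TP+FP+FN)):
  joy: TP=40, FP=7+3=10, FN=2+1=3 → 80/93 = 0.8602
  surprise: TP=24, FP=2+2=4, FN=7+5=12 → 48/64 = 0.7500
  anger: TP=18, FP=1+5=6, FN=3+2=5 → 36/47 = 0.7660
Lowest is class 'surprise' with F1 score = 0.750.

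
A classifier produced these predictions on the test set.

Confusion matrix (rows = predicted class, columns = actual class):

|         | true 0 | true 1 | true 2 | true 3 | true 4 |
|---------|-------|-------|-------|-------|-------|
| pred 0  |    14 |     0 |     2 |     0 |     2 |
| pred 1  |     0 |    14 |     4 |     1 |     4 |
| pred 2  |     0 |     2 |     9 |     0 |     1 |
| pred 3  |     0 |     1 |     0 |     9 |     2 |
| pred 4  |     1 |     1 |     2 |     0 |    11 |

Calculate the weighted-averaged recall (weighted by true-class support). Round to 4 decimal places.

0.7125

Per-class recall (TP/(TP+FN)):
  0: TP=14, FN=0+0+0+1=1 → 14/15 = 0.93333
  1: TP=14, FN=0+2+1+1=4 → 14/18 = 0.77778
  2: TP=9, FN=2+4+0+2=8 → 9/17 = 0.52941
  3: TP=9, FN=0+1+0+0=1 → 9/10 = 0.90000
  4: TP=11, FN=2+4+1+2=9 → 11/20 = 0.55000
Weighted-recall = Σ (supportᵢ/N)·recallᵢ with N=80: (15/80)·0.93333 + (18/80)·0.77778 + (17/80)·0.52941 + (10/80)·0.90000 + (20/80)·0.55000 = 0.7125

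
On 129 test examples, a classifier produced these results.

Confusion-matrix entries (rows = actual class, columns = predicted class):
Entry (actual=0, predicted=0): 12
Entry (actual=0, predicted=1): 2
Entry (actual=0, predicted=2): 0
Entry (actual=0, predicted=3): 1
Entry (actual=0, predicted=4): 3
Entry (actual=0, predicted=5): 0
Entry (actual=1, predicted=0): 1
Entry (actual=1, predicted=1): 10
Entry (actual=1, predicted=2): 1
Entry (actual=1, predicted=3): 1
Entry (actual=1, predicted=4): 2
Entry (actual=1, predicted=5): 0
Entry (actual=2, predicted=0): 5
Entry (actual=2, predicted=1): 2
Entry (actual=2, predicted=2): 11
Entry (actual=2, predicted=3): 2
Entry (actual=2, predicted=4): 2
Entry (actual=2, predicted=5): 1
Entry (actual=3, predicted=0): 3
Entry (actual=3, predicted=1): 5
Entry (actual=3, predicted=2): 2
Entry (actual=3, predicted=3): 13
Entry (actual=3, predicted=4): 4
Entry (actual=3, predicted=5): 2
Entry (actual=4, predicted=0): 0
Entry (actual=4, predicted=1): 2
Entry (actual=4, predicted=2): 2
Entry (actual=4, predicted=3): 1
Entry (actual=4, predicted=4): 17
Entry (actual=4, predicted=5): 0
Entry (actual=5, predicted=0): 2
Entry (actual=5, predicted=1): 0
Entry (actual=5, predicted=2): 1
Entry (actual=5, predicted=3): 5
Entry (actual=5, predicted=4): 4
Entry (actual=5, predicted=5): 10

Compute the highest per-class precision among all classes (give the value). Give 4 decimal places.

Per-class precision (TP/(TP+FP)):
  0: TP=12, FP=1+5+3+0+2=11 → 12/23 = 0.52174
  1: TP=10, FP=2+2+5+2+0=11 → 10/21 = 0.47619
  2: TP=11, FP=0+1+2+2+1=6 → 11/17 = 0.64706
  3: TP=13, FP=1+1+2+1+5=10 → 13/23 = 0.56522
  4: TP=17, FP=3+2+2+4+4=15 → 17/32 = 0.53125
  5: TP=10, FP=0+0+1+2+0=3 → 10/13 = 0.76923
Highest is class '5' with precision = 0.7692.

0.7692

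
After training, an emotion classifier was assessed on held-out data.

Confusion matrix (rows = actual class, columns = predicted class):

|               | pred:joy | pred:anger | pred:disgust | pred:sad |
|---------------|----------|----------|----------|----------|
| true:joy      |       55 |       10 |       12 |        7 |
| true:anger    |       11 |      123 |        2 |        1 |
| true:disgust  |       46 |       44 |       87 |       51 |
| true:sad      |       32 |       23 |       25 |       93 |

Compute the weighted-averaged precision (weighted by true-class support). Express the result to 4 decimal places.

0.6103

Per-class precision (TP/(TP+FP)):
  joy: TP=55, FP=11+46+32=89 → 55/144 = 0.38194
  anger: TP=123, FP=10+44+23=77 → 123/200 = 0.61500
  disgust: TP=87, FP=12+2+25=39 → 87/126 = 0.69048
  sad: TP=93, FP=7+1+51=59 → 93/152 = 0.61184
Weighted-precision = Σ (supportᵢ/N)·precisionᵢ with N=622: (84/622)·0.38194 + (137/622)·0.61500 + (228/622)·0.69048 + (173/622)·0.61184 = 0.6103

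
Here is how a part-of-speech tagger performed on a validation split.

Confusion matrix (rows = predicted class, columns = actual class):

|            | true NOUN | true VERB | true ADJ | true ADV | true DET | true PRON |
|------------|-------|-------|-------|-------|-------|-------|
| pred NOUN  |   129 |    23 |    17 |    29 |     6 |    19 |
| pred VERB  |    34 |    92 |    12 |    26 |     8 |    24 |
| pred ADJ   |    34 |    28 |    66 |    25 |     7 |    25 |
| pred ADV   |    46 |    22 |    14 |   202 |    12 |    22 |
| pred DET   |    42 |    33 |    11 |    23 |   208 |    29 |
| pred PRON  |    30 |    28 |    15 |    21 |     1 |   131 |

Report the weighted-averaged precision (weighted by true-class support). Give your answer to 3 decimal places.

Per-class precision (TP/(TP+FP)):
  NOUN: TP=129, FP=23+17+29+6+19=94 → 129/223 = 0.5785
  VERB: TP=92, FP=34+12+26+8+24=104 → 92/196 = 0.4694
  ADJ: TP=66, FP=34+28+25+7+25=119 → 66/185 = 0.3568
  ADV: TP=202, FP=46+22+14+12+22=116 → 202/318 = 0.6352
  DET: TP=208, FP=42+33+11+23+29=138 → 208/346 = 0.6012
  PRON: TP=131, FP=30+28+15+21+1=95 → 131/226 = 0.5796
Weighted-precision = Σ (supportᵢ/N)·precisionᵢ with N=1494: (315/1494)·0.5785 + (226/1494)·0.4694 + (135/1494)·0.3568 + (326/1494)·0.6352 + (242/1494)·0.6012 + (250/1494)·0.5796 = 0.558

0.558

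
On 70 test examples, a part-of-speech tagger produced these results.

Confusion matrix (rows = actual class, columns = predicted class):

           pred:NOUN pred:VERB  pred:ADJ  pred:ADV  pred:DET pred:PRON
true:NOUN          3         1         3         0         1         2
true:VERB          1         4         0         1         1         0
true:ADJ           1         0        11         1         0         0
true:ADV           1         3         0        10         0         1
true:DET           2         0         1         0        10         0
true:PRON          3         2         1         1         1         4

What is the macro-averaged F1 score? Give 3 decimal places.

Per-class F1 score (2·TP/(2·TP+FP+FN)):
  NOUN: TP=3, FP=1+1+1+2+3=8, FN=1+3+0+1+2=7 → 6/21 = 0.2857
  VERB: TP=4, FP=1+0+3+0+2=6, FN=1+0+1+1+0=3 → 8/17 = 0.4706
  ADJ: TP=11, FP=3+0+0+1+1=5, FN=1+0+1+0+0=2 → 22/29 = 0.7586
  ADV: TP=10, FP=0+1+1+0+1=3, FN=1+3+0+0+1=5 → 20/28 = 0.7143
  DET: TP=10, FP=1+1+0+0+1=3, FN=2+0+1+0+0=3 → 20/26 = 0.7692
  PRON: TP=4, FP=2+0+0+1+0=3, FN=3+2+1+1+1=8 → 8/19 = 0.4211
Macro-F1 score = mean = (0.2857 + 0.4706 + 0.7586 + 0.7143 + 0.7692 + 0.4211) / 6 = 0.570

0.570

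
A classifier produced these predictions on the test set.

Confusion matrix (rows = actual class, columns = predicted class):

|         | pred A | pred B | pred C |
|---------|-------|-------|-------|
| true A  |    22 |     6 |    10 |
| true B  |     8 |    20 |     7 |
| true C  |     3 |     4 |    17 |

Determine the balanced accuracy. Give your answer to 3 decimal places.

Balanced accuracy = mean of per-class recall.
  A: recall = 22/38 = 0.5789
  B: recall = 20/35 = 0.5714
  C: recall = 17/24 = 0.7083
Mean = (0.5789 + 0.5714 + 0.7083) / 3 = 0.620

0.620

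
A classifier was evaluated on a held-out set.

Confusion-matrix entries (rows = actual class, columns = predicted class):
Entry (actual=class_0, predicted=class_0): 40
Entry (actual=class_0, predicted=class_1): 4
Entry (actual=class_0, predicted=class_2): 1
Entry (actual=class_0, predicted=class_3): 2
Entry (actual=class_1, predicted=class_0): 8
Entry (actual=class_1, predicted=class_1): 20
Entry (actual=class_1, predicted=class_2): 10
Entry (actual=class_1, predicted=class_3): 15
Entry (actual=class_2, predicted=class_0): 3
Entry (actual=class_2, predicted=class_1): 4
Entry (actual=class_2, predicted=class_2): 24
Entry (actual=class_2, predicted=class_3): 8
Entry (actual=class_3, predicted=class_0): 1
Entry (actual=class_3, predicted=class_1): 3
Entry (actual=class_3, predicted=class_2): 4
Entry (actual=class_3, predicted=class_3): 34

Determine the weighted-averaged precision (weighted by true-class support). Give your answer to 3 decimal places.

0.655

Per-class precision (TP/(TP+FP)):
  class_0: TP=40, FP=8+3+1=12 → 40/52 = 0.7692
  class_1: TP=20, FP=4+4+3=11 → 20/31 = 0.6452
  class_2: TP=24, FP=1+10+4=15 → 24/39 = 0.6154
  class_3: TP=34, FP=2+15+8=25 → 34/59 = 0.5763
Weighted-precision = Σ (supportᵢ/N)·precisionᵢ with N=181: (47/181)·0.7692 + (53/181)·0.6452 + (39/181)·0.6154 + (42/181)·0.5763 = 0.655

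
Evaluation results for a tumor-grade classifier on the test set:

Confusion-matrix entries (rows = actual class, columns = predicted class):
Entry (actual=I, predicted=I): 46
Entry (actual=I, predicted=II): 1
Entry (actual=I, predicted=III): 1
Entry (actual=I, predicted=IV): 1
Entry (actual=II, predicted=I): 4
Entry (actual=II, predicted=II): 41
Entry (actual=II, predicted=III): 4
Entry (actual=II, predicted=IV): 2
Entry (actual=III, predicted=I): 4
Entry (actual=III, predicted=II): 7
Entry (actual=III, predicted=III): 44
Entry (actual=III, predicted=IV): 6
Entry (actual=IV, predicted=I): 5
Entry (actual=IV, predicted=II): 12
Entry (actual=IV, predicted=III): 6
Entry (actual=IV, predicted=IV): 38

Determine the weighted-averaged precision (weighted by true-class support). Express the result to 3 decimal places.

0.768

Per-class precision (TP/(TP+FP)):
  I: TP=46, FP=4+4+5=13 → 46/59 = 0.7797
  II: TP=41, FP=1+7+12=20 → 41/61 = 0.6721
  III: TP=44, FP=1+4+6=11 → 44/55 = 0.8000
  IV: TP=38, FP=1+2+6=9 → 38/47 = 0.8085
Weighted-precision = Σ (supportᵢ/N)·precisionᵢ with N=222: (49/222)·0.7797 + (51/222)·0.6721 + (61/222)·0.8000 + (61/222)·0.8085 = 0.768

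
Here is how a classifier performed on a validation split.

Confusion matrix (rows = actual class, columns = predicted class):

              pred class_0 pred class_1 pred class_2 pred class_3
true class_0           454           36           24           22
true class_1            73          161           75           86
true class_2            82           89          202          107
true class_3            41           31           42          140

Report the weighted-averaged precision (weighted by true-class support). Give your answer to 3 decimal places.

0.575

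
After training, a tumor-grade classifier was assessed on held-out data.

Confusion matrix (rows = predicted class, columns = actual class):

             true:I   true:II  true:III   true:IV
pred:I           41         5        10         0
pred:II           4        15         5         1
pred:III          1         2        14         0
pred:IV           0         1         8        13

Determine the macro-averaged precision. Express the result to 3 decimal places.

0.687

Per-class precision (TP/(TP+FP)):
  I: TP=41, FP=5+10+0=15 → 41/56 = 0.7321
  II: TP=15, FP=4+5+1=10 → 15/25 = 0.6000
  III: TP=14, FP=1+2+0=3 → 14/17 = 0.8235
  IV: TP=13, FP=0+1+8=9 → 13/22 = 0.5909
Macro-precision = mean = (0.7321 + 0.6000 + 0.8235 + 0.5909) / 4 = 0.687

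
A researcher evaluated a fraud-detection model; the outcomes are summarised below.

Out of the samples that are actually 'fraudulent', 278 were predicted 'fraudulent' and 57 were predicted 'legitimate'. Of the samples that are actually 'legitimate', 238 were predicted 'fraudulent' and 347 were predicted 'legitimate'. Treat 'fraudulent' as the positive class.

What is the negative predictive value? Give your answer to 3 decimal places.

0.859

NPV = TN/(TN+FN) = 347/(347+57) = 0.859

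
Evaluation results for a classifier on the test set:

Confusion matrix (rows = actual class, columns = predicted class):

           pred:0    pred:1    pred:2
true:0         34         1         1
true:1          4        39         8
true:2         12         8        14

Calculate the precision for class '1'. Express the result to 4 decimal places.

Treat '1' as positive and all other classes as negative.
precision = TP/(TP+FP).
1: TP=39, FP=1+8=9 → 39/48 = 0.81250

0.8125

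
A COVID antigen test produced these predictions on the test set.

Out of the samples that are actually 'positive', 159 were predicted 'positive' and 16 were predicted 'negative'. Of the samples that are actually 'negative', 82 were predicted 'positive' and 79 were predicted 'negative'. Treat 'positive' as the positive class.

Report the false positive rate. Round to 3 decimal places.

0.509

FPR = FP/(FP+TN) = 82/(82+79) = 0.509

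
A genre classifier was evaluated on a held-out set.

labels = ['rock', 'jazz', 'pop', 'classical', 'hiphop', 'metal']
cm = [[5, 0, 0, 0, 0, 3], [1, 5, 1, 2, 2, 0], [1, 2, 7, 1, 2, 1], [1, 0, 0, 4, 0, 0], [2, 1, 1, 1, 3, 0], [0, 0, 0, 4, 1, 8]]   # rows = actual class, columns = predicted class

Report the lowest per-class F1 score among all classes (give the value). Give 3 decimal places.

0.375

Per-class F1 score (2·TP/(2·TP+FP+FN)):
  rock: TP=5, FP=1+1+1+2+0=5, FN=0+0+0+0+3=3 → 10/18 = 0.5556
  jazz: TP=5, FP=0+2+0+1+0=3, FN=1+1+2+2+0=6 → 10/19 = 0.5263
  pop: TP=7, FP=0+1+0+1+0=2, FN=1+2+1+2+1=7 → 14/23 = 0.6087
  classical: TP=4, FP=0+2+1+1+4=8, FN=1+0+0+0+0=1 → 8/17 = 0.4706
  hiphop: TP=3, FP=0+2+2+0+1=5, FN=2+1+1+1+0=5 → 6/16 = 0.3750
  metal: TP=8, FP=3+0+1+0+0=4, FN=0+0+0+4+1=5 → 16/25 = 0.6400
Lowest is class 'hiphop' with F1 score = 0.375.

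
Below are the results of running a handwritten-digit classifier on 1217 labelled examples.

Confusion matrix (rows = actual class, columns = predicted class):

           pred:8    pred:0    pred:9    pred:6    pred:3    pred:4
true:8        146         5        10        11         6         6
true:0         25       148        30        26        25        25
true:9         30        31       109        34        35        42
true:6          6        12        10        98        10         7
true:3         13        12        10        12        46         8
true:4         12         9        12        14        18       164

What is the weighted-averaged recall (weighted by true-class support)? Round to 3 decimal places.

Per-class recall (TP/(TP+FN)):
  8: TP=146, FN=5+10+11+6+6=38 → 146/184 = 0.7935
  0: TP=148, FN=25+30+26+25+25=131 → 148/279 = 0.5305
  9: TP=109, FN=30+31+34+35+42=172 → 109/281 = 0.3879
  6: TP=98, FN=6+12+10+10+7=45 → 98/143 = 0.6853
  3: TP=46, FN=13+12+10+12+8=55 → 46/101 = 0.4554
  4: TP=164, FN=12+9+12+14+18=65 → 164/229 = 0.7162
Weighted-recall = Σ (supportᵢ/N)·recallᵢ with N=1217: (184/1217)·0.7935 + (279/1217)·0.5305 + (281/1217)·0.3879 + (143/1217)·0.6853 + (101/1217)·0.4554 + (229/1217)·0.7162 = 0.584

0.584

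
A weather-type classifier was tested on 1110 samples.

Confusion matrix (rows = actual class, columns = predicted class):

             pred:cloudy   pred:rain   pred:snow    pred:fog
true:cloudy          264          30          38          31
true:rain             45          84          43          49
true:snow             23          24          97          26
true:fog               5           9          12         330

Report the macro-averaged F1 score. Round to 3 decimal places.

0.646

Per-class F1 score (2·TP/(2·TP+FP+FN)):
  cloudy: TP=264, FP=45+23+5=73, FN=30+38+31=99 → 528/700 = 0.7543
  rain: TP=84, FP=30+24+9=63, FN=45+43+49=137 → 168/368 = 0.4565
  snow: TP=97, FP=38+43+12=93, FN=23+24+26=73 → 194/360 = 0.5389
  fog: TP=330, FP=31+49+26=106, FN=5+9+12=26 → 660/792 = 0.8333
Macro-F1 score = mean = (0.7543 + 0.4565 + 0.5389 + 0.8333) / 4 = 0.646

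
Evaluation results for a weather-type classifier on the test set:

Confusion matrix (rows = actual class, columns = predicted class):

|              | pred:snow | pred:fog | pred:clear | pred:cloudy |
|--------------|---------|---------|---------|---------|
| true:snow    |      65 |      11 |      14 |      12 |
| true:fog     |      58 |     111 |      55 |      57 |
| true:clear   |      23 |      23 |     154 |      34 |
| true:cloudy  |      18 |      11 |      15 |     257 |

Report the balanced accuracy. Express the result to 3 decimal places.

0.636

Balanced accuracy = mean of per-class recall.
  snow: recall = 65/102 = 0.6373
  fog: recall = 111/281 = 0.3950
  clear: recall = 154/234 = 0.6581
  cloudy: recall = 257/301 = 0.8538
Mean = (0.6373 + 0.3950 + 0.6581 + 0.8538) / 4 = 0.636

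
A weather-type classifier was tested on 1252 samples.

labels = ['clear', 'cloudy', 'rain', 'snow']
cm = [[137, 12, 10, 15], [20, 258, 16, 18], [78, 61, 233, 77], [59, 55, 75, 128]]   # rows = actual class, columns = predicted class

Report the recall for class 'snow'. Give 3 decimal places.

0.404

Treat 'snow' as positive and all other classes as negative.
recall = TP/(TP+FN).
snow: TP=128, FN=59+55+75=189 → 128/317 = 0.4038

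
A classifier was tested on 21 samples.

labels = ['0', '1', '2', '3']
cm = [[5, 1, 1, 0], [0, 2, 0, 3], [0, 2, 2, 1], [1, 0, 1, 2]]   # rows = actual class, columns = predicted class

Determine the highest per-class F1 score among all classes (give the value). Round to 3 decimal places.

Per-class F1 score (2·TP/(2·TP+FP+FN)):
  0: TP=5, FP=0+0+1=1, FN=1+1+0=2 → 10/13 = 0.7692
  1: TP=2, FP=1+2+0=3, FN=0+0+3=3 → 4/10 = 0.4000
  2: TP=2, FP=1+0+1=2, FN=0+2+1=3 → 4/9 = 0.4444
  3: TP=2, FP=0+3+1=4, FN=1+0+1=2 → 4/10 = 0.4000
Highest is class '0' with F1 score = 0.769.

0.769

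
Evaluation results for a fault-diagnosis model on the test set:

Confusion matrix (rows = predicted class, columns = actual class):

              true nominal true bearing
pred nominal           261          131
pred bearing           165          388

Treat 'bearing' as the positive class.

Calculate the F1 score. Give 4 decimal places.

Precision = TP/(TP+FP) = 388/553 = 0.7016
Recall = TP/(TP+FN) = 388/519 = 0.7476
F1 = 2·TP/(2·TP+FP+FN) = 776/1072 = 0.7239

0.7239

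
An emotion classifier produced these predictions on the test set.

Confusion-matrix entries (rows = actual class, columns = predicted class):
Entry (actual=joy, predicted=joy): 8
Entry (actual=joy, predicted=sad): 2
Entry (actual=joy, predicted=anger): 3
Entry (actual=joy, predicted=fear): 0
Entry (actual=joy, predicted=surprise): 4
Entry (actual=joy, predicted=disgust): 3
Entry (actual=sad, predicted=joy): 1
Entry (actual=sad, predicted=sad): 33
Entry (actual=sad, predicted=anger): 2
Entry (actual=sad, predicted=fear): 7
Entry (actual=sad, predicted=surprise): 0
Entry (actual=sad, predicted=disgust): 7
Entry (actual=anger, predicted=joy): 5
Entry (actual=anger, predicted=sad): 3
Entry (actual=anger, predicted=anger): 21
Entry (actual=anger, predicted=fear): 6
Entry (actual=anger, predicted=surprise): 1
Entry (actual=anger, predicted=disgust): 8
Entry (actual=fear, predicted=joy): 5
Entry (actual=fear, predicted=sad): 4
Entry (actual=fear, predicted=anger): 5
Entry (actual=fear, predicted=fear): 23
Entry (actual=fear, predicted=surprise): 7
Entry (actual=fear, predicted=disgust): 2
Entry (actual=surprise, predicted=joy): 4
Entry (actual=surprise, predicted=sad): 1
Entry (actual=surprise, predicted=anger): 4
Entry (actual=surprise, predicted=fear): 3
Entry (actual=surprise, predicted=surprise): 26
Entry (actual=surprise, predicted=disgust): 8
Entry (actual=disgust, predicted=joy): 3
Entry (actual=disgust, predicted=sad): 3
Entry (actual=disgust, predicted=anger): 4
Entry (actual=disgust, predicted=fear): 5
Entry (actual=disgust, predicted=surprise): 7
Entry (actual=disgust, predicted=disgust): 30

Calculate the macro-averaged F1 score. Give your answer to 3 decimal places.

Per-class F1 score (2·TP/(2·TP+FP+FN)):
  joy: TP=8, FP=1+5+5+4+3=18, FN=2+3+0+4+3=12 → 16/46 = 0.3478
  sad: TP=33, FP=2+3+4+1+3=13, FN=1+2+7+0+7=17 → 66/96 = 0.6875
  anger: TP=21, FP=3+2+5+4+4=18, FN=5+3+6+1+8=23 → 42/83 = 0.5060
  fear: TP=23, FP=0+7+6+3+5=21, FN=5+4+5+7+2=23 → 46/90 = 0.5111
  surprise: TP=26, FP=4+0+1+7+7=19, FN=4+1+4+3+8=20 → 52/91 = 0.5714
  disgust: TP=30, FP=3+7+8+2+8=28, FN=3+3+4+5+7=22 → 60/110 = 0.5455
Macro-F1 score = mean = (0.3478 + 0.6875 + 0.5060 + 0.5111 + 0.5714 + 0.5455) / 6 = 0.528

0.528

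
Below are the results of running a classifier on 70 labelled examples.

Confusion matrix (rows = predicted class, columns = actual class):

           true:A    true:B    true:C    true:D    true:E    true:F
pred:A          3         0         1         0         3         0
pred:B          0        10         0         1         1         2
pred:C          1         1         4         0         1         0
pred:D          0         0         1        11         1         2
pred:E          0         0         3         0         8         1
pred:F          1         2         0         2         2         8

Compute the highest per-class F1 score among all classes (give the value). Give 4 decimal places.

Per-class F1 score (2·TP/(2·TP+FP+FN)):
  A: TP=3, FP=0+1+0+3+0=4, FN=0+1+0+0+1=2 → 6/12 = 0.50000
  B: TP=10, FP=0+0+1+1+2=4, FN=0+1+0+0+2=3 → 20/27 = 0.74074
  C: TP=4, FP=1+1+0+1+0=3, FN=1+0+1+3+0=5 → 8/16 = 0.50000
  D: TP=11, FP=0+0+1+1+2=4, FN=0+1+0+0+2=3 → 22/29 = 0.75862
  E: TP=8, FP=0+0+3+0+1=4, FN=3+1+1+1+2=8 → 16/28 = 0.57143
  F: TP=8, FP=1+2+0+2+2=7, FN=0+2+0+2+1=5 → 16/28 = 0.57143
Highest is class 'D' with F1 score = 0.7586.

0.7586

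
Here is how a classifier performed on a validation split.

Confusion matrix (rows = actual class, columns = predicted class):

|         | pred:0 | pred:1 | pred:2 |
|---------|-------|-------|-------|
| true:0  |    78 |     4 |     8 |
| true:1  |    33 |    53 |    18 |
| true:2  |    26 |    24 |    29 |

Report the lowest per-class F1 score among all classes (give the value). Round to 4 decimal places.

Per-class F1 score (2·TP/(2·TP+FP+FN)):
  0: TP=78, FP=33+26=59, FN=4+8=12 → 156/227 = 0.68722
  1: TP=53, FP=4+24=28, FN=33+18=51 → 106/185 = 0.57297
  2: TP=29, FP=8+18=26, FN=26+24=50 → 58/134 = 0.43284
Lowest is class '2' with F1 score = 0.4328.

0.4328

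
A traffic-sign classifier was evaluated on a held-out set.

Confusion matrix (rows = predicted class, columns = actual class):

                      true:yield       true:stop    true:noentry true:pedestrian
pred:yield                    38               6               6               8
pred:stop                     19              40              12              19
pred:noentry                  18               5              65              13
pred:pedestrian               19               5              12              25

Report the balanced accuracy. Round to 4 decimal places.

Balanced accuracy = mean of per-class recall.
  yield: recall = 38/94 = 0.40426
  stop: recall = 40/56 = 0.71429
  noentry: recall = 65/95 = 0.68421
  pedestrian: recall = 25/65 = 0.38462
Mean = (0.40426 + 0.71429 + 0.68421 + 0.38462) / 4 = 0.5468

0.5468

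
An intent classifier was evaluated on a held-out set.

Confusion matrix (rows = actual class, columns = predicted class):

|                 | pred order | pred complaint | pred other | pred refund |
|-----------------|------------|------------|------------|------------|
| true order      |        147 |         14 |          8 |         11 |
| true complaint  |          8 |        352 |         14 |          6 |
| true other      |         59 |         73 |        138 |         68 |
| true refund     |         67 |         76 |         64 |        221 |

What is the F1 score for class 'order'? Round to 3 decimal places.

0.638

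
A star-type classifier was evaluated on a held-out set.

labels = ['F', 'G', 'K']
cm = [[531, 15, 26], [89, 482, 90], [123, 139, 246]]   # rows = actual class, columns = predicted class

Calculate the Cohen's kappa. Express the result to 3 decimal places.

Observed agreement pₒ = trace/N = 1259/1741 = 0.7231
Expected agreement pₑ = Σ (rowᵢ·colᵢ)/N² = (572·743 + 661·636 + 508·362)/1741² = 0.3396
κ = (pₒ − pₑ)/(1 − pₑ) = (0.7231 − 0.3396)/(1 − 0.3396) = 0.581

0.581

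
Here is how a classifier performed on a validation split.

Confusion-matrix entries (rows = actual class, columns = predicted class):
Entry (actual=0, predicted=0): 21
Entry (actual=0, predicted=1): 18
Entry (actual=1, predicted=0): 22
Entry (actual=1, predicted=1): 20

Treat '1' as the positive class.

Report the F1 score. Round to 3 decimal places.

0.500

Precision = TP/(TP+FP) = 20/38 = 0.5263
Recall = TP/(TP+FN) = 20/42 = 0.4762
F1 = 2·TP/(2·TP+FP+FN) = 40/80 = 0.500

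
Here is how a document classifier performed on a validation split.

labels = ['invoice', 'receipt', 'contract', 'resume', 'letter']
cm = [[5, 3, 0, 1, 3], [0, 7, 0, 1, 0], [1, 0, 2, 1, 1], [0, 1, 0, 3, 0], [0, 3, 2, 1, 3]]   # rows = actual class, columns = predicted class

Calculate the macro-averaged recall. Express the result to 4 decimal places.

0.5550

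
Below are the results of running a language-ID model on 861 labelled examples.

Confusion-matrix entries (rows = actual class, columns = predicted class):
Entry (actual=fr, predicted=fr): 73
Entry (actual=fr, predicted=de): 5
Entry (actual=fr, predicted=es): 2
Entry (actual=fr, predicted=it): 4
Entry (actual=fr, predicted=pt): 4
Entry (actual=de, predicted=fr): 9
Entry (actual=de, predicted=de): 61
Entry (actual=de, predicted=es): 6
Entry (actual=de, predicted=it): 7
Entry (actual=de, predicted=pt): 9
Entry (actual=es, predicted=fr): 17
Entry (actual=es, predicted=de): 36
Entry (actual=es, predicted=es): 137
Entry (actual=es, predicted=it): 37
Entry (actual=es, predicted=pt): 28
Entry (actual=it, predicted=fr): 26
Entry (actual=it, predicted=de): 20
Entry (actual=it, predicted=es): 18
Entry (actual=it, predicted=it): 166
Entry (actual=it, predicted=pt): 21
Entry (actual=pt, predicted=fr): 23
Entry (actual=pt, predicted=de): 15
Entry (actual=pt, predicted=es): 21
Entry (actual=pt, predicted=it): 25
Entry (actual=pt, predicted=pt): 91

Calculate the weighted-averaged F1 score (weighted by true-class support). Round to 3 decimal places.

0.615

Per-class F1 score (2·TP/(2·TP+FP+FN)):
  fr: TP=73, FP=9+17+26+23=75, FN=5+2+4+4=15 → 146/236 = 0.6186
  de: TP=61, FP=5+36+20+15=76, FN=9+6+7+9=31 → 122/229 = 0.5328
  es: TP=137, FP=2+6+18+21=47, FN=17+36+37+28=118 → 274/439 = 0.6241
  it: TP=166, FP=4+7+37+25=73, FN=26+20+18+21=85 → 332/490 = 0.6776
  pt: TP=91, FP=4+9+28+21=62, FN=23+15+21+25=84 → 182/328 = 0.5549
Weighted-F1 score = Σ (supportᵢ/N)·F1 scoreᵢ with N=861: (88/861)·0.6186 + (92/861)·0.5328 + (255/861)·0.6241 + (251/861)·0.6776 + (175/861)·0.5549 = 0.615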